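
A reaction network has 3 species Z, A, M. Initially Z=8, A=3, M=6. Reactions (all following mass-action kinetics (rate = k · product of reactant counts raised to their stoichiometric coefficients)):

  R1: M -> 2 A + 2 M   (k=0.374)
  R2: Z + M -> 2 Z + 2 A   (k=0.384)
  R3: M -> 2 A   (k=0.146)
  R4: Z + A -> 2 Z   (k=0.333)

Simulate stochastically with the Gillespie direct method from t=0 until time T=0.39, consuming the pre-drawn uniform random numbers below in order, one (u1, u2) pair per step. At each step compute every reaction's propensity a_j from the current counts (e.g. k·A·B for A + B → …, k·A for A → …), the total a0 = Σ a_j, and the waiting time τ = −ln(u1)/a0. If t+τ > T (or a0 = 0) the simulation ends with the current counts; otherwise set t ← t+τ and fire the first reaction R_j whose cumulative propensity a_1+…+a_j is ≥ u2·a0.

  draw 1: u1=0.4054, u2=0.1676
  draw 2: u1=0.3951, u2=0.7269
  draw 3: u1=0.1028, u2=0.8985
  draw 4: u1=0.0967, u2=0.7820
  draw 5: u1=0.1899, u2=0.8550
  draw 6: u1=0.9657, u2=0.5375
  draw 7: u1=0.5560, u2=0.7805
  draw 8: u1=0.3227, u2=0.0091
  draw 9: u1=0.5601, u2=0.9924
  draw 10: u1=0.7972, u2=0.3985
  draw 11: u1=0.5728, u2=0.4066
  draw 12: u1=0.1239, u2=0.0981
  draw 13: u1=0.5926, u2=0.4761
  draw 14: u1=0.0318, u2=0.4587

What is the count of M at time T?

t=0.000: Z=8 A=3 M=6
Draw 1: a1=2.244, a2=18.432, a3=0.876, a4=7.992, a0=29.544; τ=−ln(0.4054)/29.544=0.031 → t=0.031; u2·a0=0.1676·29.544=4.952; a1=2.244 < 4.952 ≤ a1+a2=20.676 → R2 fires; Z=9 A=5 M=5
Draw 2: a1=1.870, a2=17.280, a3=0.730, a4=14.985, a0=34.865; τ=−ln(0.3951)/34.865=0.027 → t=0.057; u2·a0=0.7269·34.865=25.343; a1+…+a3=19.880 < 25.343 ≤ a1+…+a4=34.865 → R4 fires; Z=10 A=4 M=5
Draw 3: a1=1.870, a2=19.200, a3=0.730, a4=13.320, a0=35.120; τ=−ln(0.1028)/35.120=0.065 → t=0.122; u2·a0=0.8985·35.120=31.555; a1+…+a3=21.800 < 31.555 ≤ a1+…+a4=35.120 → R4 fires; Z=11 A=3 M=5
Draw 4: a1=1.870, a2=21.120, a3=0.730, a4=10.989, a0=34.709; τ=−ln(0.0967)/34.709=0.067 → t=0.189; u2·a0=0.7820·34.709=27.142; a1+…+a3=23.720 < 27.142 ≤ a1+…+a4=34.709 → R4 fires; Z=12 A=2 M=5
Draw 5: a1=1.870, a2=23.040, a3=0.730, a4=7.992, a0=33.632; τ=−ln(0.1899)/33.632=0.049 → t=0.239; u2·a0=0.8550·33.632=28.755; a1+…+a3=25.640 < 28.755 ≤ a1+…+a4=33.632 → R4 fires; Z=13 A=1 M=5
Draw 6: a1=1.870, a2=24.960, a3=0.730, a4=4.329, a0=31.889; τ=−ln(0.9657)/31.889=0.001 → t=0.240; u2·a0=0.5375·31.889=17.140; a1=1.870 < 17.140 ≤ a1+a2=26.830 → R2 fires; Z=14 A=3 M=4
Draw 7: a1=1.496, a2=21.504, a3=0.584, a4=13.986, a0=37.570; τ=−ln(0.5560)/37.570=0.016 → t=0.255; u2·a0=0.7805·37.570=29.323; a1+…+a3=23.584 < 29.323 ≤ a1+…+a4=37.570 → R4 fires; Z=15 A=2 M=4
Draw 8: a1=1.496, a2=23.040, a3=0.584, a4=9.990, a0=35.110; τ=−ln(0.3227)/35.110=0.032 → t=0.288; u2·a0=0.0091·35.110=0.320 ≤ a1=1.496 → R1 fires; Z=15 A=4 M=5
Draw 9: a1=1.870, a2=28.800, a3=0.730, a4=19.980, a0=51.380; τ=−ln(0.5601)/51.380=0.011 → t=0.299; u2·a0=0.9924·51.380=50.990; a1+…+a3=31.400 < 50.990 ≤ a1+…+a4=51.380 → R4 fires; Z=16 A=3 M=5
Draw 10: a1=1.870, a2=30.720, a3=0.730, a4=15.984, a0=49.304; τ=−ln(0.7972)/49.304=0.005 → t=0.303; u2·a0=0.3985·49.304=19.648; a1=1.870 < 19.648 ≤ a1+a2=32.590 → R2 fires; Z=17 A=5 M=4
Draw 11: a1=1.496, a2=26.112, a3=0.584, a4=28.305, a0=56.497; τ=−ln(0.5728)/56.497=0.010 → t=0.313; u2·a0=0.4066·56.497=22.972; a1=1.496 < 22.972 ≤ a1+a2=27.608 → R2 fires; Z=18 A=7 M=3
Draw 12: a1=1.122, a2=20.736, a3=0.438, a4=41.958, a0=64.254; τ=−ln(0.1239)/64.254=0.033 → t=0.346; u2·a0=0.0981·64.254=6.303; a1=1.122 < 6.303 ≤ a1+a2=21.858 → R2 fires; Z=19 A=9 M=2
Draw 13: a1=0.748, a2=14.592, a3=0.292, a4=56.943, a0=72.575; τ=−ln(0.5926)/72.575=0.007 → t=0.353; u2·a0=0.4761·72.575=34.553; a1+…+a3=15.632 < 34.553 ≤ a1+…+a4=72.575 → R4 fires; Z=20 A=8 M=2
Draw 14: a1=0.748, a2=15.360, a3=0.292, a4=53.280, a0=69.680; τ=−ln(0.0318)/69.680=0.049 → t=0.403 > T=0.39: stop.
Read off M at T=0.39: 2

M at T = 2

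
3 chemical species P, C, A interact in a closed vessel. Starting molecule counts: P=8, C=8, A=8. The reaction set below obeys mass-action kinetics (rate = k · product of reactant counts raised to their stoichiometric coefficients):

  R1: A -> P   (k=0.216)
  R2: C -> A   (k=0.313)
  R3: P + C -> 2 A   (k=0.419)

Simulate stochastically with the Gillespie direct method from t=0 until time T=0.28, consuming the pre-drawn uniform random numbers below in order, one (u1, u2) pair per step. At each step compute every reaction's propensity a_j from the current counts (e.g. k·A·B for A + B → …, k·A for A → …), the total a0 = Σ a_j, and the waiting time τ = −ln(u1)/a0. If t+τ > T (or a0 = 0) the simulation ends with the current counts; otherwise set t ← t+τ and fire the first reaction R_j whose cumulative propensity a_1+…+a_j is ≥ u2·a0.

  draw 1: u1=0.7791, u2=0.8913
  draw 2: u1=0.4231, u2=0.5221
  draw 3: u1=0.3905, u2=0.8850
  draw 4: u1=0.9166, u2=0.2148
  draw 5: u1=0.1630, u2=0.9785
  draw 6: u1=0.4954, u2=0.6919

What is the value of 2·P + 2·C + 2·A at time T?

Check how each reaction changes W = 2·P + 2·C + 2·A (weight of products minus weight of reactants):
R1: A -> P: (2·1) − (2·1) = 2 − 2 = 0
R2: C -> A: (2·1) − (2·1) = 2 − 2 = 0
R3: P + C -> 2 A: (2·2) − (2·1 + 2·1) = 4 − 4 = 0
Every reaction leaves W unchanged, so W is conserved and no simulation is needed: W(T) = W(0) = 2·8 + 2·8 + 2·8 = 48

Value at T = 48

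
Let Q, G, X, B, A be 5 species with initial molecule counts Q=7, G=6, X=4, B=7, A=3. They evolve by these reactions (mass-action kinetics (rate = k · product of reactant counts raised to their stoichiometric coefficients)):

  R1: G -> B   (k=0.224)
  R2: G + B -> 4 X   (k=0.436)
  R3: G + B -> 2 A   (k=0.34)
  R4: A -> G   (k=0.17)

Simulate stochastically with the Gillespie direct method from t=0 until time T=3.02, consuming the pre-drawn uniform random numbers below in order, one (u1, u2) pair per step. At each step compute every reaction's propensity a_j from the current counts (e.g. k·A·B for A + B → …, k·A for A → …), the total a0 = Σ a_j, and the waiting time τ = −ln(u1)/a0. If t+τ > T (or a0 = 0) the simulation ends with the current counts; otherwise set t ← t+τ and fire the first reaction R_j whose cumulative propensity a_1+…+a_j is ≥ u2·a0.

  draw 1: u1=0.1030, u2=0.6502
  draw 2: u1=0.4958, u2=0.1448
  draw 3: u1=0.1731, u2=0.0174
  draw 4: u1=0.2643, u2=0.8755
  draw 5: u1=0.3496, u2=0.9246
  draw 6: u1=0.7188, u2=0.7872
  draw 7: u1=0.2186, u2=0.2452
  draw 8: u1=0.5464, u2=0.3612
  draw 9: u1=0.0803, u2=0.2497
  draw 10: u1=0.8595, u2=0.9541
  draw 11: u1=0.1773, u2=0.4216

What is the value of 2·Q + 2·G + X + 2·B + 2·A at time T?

Check how each reaction changes W = 2·Q + 2·G + X + 2·B + 2·A (weight of products minus weight of reactants):
R1: G -> B: (2·1) − (2·1) = 2 − 2 = 0
R2: G + B -> 4 X: (1·4) − (2·1 + 2·1) = 4 − 4 = 0
R3: G + B -> 2 A: (2·2) − (2·1 + 2·1) = 4 − 4 = 0
R4: A -> G: (2·1) − (2·1) = 2 − 2 = 0
Every reaction leaves W unchanged, so W is conserved and no simulation is needed: W(T) = W(0) = 2·7 + 2·6 + 4 + 2·7 + 2·3 = 50

Value at T = 50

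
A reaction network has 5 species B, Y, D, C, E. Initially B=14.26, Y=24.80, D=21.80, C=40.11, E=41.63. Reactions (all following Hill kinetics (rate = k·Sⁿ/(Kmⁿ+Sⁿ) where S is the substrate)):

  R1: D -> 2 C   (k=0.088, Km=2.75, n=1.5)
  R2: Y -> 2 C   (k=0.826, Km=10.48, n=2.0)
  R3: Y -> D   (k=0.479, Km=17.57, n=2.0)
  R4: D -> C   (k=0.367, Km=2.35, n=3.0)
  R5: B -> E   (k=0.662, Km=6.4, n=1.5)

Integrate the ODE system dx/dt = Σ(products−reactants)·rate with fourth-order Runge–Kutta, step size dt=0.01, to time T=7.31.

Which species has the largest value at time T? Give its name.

RK4 with dt=0.01: 731 steps to T=7.31. Trajectory (selected grid times):
t=0.00: B=14.26 Y=24.80 D=21.80 C=40.11 E=41.63
t=0.81: B=13.85 Y=23.98 D=21.69 C=41.67 E=42.04
t=1.62: B=13.44 Y=23.17 D=21.57 C=43.22 E=42.45
t=2.44: B=13.04 Y=22.37 D=21.45 C=44.78 E=42.85
t=3.25: B=12.64 Y=21.58 D=21.32 C=46.30 E=43.25
t=4.06: B=12.25 Y=20.82 D=21.19 C=47.81 E=43.64
t=4.87: B=11.86 Y=20.06 D=21.05 C=49.30 E=44.03
t=5.69: B=11.48 Y=19.32 D=20.90 C=50.80 E=44.41
t=6.50: B=11.10 Y=18.60 D=20.74 C=52.26 E=44.79
t=7.31: B=10.73 Y=17.89 D=20.58 C=53.69 E=45.16
At T=7.31: B=10.73 Y=17.89 D=20.58 C=53.69 E=45.16; the largest is C.

Dominant species at T: C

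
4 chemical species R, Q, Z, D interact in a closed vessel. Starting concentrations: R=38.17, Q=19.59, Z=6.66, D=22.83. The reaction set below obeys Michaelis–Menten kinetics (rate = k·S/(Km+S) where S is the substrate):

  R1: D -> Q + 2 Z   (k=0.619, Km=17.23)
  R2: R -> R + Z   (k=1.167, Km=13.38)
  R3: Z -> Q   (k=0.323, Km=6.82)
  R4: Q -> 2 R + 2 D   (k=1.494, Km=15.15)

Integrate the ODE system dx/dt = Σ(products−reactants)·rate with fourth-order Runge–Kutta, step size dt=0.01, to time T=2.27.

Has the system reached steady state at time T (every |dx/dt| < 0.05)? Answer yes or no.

RK4 with dt=0.01: 227 steps to T=2.27. Trajectory (selected grid times):
t=0.00: R=38.17 Q=19.59 Z=6.66 D=22.83
t=0.25: R=38.59 Q=19.51 Z=7.01 D=23.16
t=0.50: R=39.01 Q=19.43 Z=7.37 D=23.49
t=0.76: R=39.45 Q=19.35 Z=7.73 D=23.84
t=1.01: R=39.87 Q=19.27 Z=8.09 D=24.16
t=1.26: R=40.28 Q=19.20 Z=8.45 D=24.49
t=1.51: R=40.70 Q=19.13 Z=8.80 D=24.82
t=1.77: R=41.13 Q=19.05 Z=9.17 D=25.16
t=2.02: R=41.55 Q=18.98 Z=9.53 D=25.48
t=2.27: R=41.96 Q=18.92 Z=9.89 D=25.80
Rates at T: R1=0.3712, R2=0.8849, R3=0.1912, R4=0.8296
dx/dt at T (Σ net stoichiometry × rate): R=+1.6591, Q=-0.2672, Z=+1.4360, D=+1.2880
Largest |dx/dt| is |+1.6591| (R) ≥ 0.05 → not steady.

Steady state at T: no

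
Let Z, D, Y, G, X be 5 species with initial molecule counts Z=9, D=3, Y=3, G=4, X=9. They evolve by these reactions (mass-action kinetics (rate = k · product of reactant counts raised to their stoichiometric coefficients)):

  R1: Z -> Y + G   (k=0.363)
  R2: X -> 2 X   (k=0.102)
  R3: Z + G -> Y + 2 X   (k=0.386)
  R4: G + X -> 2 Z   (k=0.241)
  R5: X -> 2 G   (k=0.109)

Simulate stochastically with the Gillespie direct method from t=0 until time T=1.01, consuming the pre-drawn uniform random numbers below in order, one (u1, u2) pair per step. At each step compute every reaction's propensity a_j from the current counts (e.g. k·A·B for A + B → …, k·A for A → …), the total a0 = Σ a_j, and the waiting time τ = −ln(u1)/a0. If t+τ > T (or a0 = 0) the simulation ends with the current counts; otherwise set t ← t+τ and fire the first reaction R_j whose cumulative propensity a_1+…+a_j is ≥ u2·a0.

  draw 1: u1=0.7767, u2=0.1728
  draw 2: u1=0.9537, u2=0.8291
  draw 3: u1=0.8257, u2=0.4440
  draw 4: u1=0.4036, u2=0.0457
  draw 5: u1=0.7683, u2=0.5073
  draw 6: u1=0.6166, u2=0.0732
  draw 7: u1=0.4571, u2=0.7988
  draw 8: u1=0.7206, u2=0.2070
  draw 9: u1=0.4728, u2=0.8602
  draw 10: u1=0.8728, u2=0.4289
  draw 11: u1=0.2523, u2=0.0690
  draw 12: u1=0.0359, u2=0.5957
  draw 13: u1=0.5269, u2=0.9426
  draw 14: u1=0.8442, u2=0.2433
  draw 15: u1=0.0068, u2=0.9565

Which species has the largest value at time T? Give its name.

t=0.000: Z=9 D=3 Y=3 G=4 X=9
Draw 1: a1=3.267, a2=0.918, a3=13.896, a4=8.676, a5=0.981, a0=27.738; τ=−ln(0.7767)/27.738=0.009 → t=0.009; u2·a0=0.1728·27.738=4.793; a1+a2=4.185 < 4.793 ≤ a1+…+a3=18.081 → R3 fires; Z=8 D=3 Y=4 G=3 X=11
Draw 2: a1=2.904, a2=1.122, a3=9.264, a4=7.953, a5=1.199, a0=22.442; τ=−ln(0.9537)/22.442=0.002 → t=0.011; u2·a0=0.8291·22.442=18.607; a1+…+a3=13.290 < 18.607 ≤ a1+…+a4=21.243 → R4 fires; Z=10 D=3 Y=4 G=2 X=10
Draw 3: a1=3.630, a2=1.020, a3=7.720, a4=4.820, a5=1.090, a0=18.280; τ=−ln(0.8257)/18.280=0.010 → t=0.022; u2·a0=0.4440·18.280=8.116; a1+a2=4.650 < 8.116 ≤ a1+…+a3=12.370 → R3 fires; Z=9 D=3 Y=5 G=1 X=12
Draw 4: a1=3.267, a2=1.224, a3=3.474, a4=2.892, a5=1.308, a0=12.165; τ=−ln(0.4036)/12.165=0.075 → t=0.096; u2·a0=0.0457·12.165=0.556 ≤ a1=3.267 → R1 fires; Z=8 D=3 Y=6 G=2 X=12
Draw 5: a1=2.904, a2=1.224, a3=6.176, a4=5.784, a5=1.308, a0=17.396; τ=−ln(0.7683)/17.396=0.015 → t=0.111; u2·a0=0.5073·17.396=8.825; a1+a2=4.128 < 8.825 ≤ a1+…+a3=10.304 → R3 fires; Z=7 D=3 Y=7 G=1 X=14
Draw 6: a1=2.541, a2=1.428, a3=2.702, a4=3.374, a5=1.526, a0=11.571; τ=−ln(0.6166)/11.571=0.042 → t=0.153; u2·a0=0.0732·11.571=0.847 ≤ a1=2.541 → R1 fires; Z=6 D=3 Y=8 G=2 X=14
Draw 7: a1=2.178, a2=1.428, a3=4.632, a4=6.748, a5=1.526, a0=16.512; τ=−ln(0.4571)/16.512=0.047 → t=0.201; u2·a0=0.7988·16.512=13.190; a1+…+a3=8.238 < 13.190 ≤ a1+…+a4=14.986 → R4 fires; Z=8 D=3 Y=8 G=1 X=13
Draw 8: a1=2.904, a2=1.326, a3=3.088, a4=3.133, a5=1.417, a0=11.868; τ=−ln(0.7206)/11.868=0.028 → t=0.228; u2·a0=0.2070·11.868=2.457 ≤ a1=2.904 → R1 fires; Z=7 D=3 Y=9 G=2 X=13
Draw 9: a1=2.541, a2=1.326, a3=5.404, a4=6.266, a5=1.417, a0=16.954; τ=−ln(0.4728)/16.954=0.044 → t=0.272; u2·a0=0.8602·16.954=14.584; a1+…+a3=9.271 < 14.584 ≤ a1+…+a4=15.537 → R4 fires; Z=9 D=3 Y=9 G=1 X=12
Draw 10: a1=3.267, a2=1.224, a3=3.474, a4=2.892, a5=1.308, a0=12.165; τ=−ln(0.8728)/12.165=0.011 → t=0.284; u2·a0=0.4289·12.165=5.218; a1+a2=4.491 < 5.218 ≤ a1+…+a3=7.965 → R3 fires; Z=8 D=3 Y=10 G=0 X=14
Draw 11: a1=2.904, a2=1.428, a3=0.000, a4=0.000, a5=1.526, a0=5.858; τ=−ln(0.2523)/5.858=0.235 → t=0.519; u2·a0=0.0690·5.858=0.404 ≤ a1=2.904 → R1 fires; Z=7 D=3 Y=11 G=1 X=14
Draw 12: a1=2.541, a2=1.428, a3=2.702, a4=3.374, a5=1.526, a0=11.571; τ=−ln(0.0359)/11.571=0.288 → t=0.806; u2·a0=0.5957·11.571=6.893; a1+…+a3=6.671 < 6.893 ≤ a1+…+a4=10.045 → R4 fires; Z=9 D=3 Y=11 G=0 X=13
Draw 13: a1=3.267, a2=1.326, a3=0.000, a4=0.000, a5=1.417, a0=6.010; τ=−ln(0.5269)/6.010=0.107 → t=0.913; u2·a0=0.9426·6.010=5.665; a1+…+a4=4.593 < 5.665 ≤ a1+…+a5=6.010 → R5 fires; Z=9 D=3 Y=11 G=2 X=12
Draw 14: a1=3.267, a2=1.224, a3=6.948, a4=5.784, a5=1.308, a0=18.531; τ=−ln(0.8442)/18.531=0.009 → t=0.922; u2·a0=0.2433·18.531=4.509; a1+a2=4.491 < 4.509 ≤ a1+…+a3=11.439 → R3 fires; Z=8 D=3 Y=12 G=1 X=14
Draw 15: a1=2.904, a2=1.428, a3=3.088, a4=3.374, a5=1.526, a0=12.320; τ=−ln(0.0068)/12.320=0.405 → t=1.327 > T=1.01: stop.
At T=1.01: Z=8 D=3 Y=12 G=1 X=14; the largest is X.

Dominant species at T: X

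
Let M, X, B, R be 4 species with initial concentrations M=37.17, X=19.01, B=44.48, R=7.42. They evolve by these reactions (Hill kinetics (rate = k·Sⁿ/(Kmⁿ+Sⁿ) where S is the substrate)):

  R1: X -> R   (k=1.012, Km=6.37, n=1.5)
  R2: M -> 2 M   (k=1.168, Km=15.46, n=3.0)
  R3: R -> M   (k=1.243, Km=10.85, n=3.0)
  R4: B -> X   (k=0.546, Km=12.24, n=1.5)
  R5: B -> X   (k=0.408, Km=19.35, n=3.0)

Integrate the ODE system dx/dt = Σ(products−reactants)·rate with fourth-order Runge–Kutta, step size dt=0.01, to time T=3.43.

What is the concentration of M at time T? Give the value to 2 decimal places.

M at T = 42.26

RK4 with dt=0.01: 343 steps to T=3.43. Trajectory (selected grid times):
t=0.00: M=37.17 X=19.01 B=44.48 R=7.42
t=0.38: M=37.70 X=19.01 B=44.16 R=7.62
t=0.76: M=38.24 X=19.01 B=43.83 R=7.82
t=1.14: M=38.79 X=19.02 B=43.51 R=8.01
t=1.52: M=39.35 X=19.02 B=43.19 R=8.19
t=1.91: M=39.93 X=19.02 B=42.86 R=8.38
t=2.29: M=40.50 X=19.02 B=42.53 R=8.55
t=2.67: M=41.08 X=19.01 B=42.21 R=8.71
t=3.05: M=41.67 X=19.01 B=41.89 R=8.87
t=3.43: M=42.26 X=19.01 B=41.57 R=9.02
Read off M at T=3.43: 42.26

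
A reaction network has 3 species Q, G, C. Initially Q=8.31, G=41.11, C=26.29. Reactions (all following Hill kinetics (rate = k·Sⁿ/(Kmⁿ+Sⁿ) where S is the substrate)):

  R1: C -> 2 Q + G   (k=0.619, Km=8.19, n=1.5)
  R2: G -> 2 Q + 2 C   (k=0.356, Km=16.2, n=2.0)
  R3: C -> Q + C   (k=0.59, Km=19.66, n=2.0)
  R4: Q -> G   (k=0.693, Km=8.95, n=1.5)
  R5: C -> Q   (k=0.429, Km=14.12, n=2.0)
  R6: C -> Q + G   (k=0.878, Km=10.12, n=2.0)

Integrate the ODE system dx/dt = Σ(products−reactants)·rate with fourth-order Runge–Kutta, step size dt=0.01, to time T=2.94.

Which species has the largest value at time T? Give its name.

Dominant species at T: G

RK4 with dt=0.01: 294 steps to T=2.94. Trajectory (selected grid times):
t=0.00: Q=8.31 G=41.11 C=26.29
t=0.33: Q=9.23 G=41.55 C=25.96
t=0.65: Q=10.12 G=41.98 C=25.64
t=0.98: Q=11.02 G=42.43 C=25.31
t=1.31: Q=11.91 G=42.88 C=24.99
t=1.63: Q=12.77 G=43.32 C=24.68
t=1.96: Q=13.65 G=43.79 C=24.36
t=2.29: Q=14.51 G=44.25 C=24.04
t=2.61: Q=15.34 G=44.71 C=23.74
t=2.94: Q=16.19 G=45.18 C=23.43
At T=2.94: Q=16.19 G=45.18 C=23.43; the largest is G.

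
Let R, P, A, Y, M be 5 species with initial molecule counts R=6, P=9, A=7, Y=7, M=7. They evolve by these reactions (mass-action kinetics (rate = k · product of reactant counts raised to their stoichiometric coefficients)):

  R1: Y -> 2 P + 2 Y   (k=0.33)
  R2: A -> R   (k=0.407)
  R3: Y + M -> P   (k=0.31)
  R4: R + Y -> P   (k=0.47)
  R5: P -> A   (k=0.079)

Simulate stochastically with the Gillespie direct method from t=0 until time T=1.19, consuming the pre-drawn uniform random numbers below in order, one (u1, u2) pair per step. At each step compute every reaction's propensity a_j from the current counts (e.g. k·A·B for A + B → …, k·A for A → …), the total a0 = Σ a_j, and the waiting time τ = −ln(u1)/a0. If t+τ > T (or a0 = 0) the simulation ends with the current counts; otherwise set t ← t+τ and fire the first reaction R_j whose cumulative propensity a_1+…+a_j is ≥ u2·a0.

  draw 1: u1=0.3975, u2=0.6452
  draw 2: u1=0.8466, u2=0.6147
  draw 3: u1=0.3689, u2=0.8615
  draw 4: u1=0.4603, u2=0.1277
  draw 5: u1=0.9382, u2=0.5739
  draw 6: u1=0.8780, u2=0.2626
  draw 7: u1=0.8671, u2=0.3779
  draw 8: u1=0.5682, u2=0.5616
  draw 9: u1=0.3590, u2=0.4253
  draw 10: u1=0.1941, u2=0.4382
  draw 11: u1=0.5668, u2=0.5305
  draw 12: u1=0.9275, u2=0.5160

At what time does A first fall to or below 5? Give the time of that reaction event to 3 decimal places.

t=0.000: R=6 P=9 A=7 Y=7 M=7
Draw 1: a1=2.310, a2=2.849, a3=15.190, a4=19.740, a5=0.711, a0=40.800; τ=−ln(0.3975)/40.800=0.023 → t=0.023; u2·a0=0.6452·40.800=26.324; a1+…+a3=20.349 < 26.324 ≤ a1+…+a4=40.089 → R4 fires; R=5 P=10 A=7 Y=6 M=7
Draw 2: a1=1.980, a2=2.849, a3=13.020, a4=14.100, a5=0.790, a0=32.739; τ=−ln(0.8466)/32.739=0.005 → t=0.028; u2·a0=0.6147·32.739=20.125; a1+…+a3=17.849 < 20.125 ≤ a1+…+a4=31.949 → R4 fires; R=4 P=11 A=7 Y=5 M=7
Draw 3: a1=1.650, a2=2.849, a3=10.850, a4=9.400, a5=0.869, a0=25.618; τ=−ln(0.3689)/25.618=0.039 → t=0.067; u2·a0=0.8615·25.618=22.070; a1+…+a3=15.349 < 22.070 ≤ a1+…+a4=24.749 → R4 fires; R=3 P=12 A=7 Y=4 M=7
Draw 4: a1=1.320, a2=2.849, a3=8.680, a4=5.640, a5=0.948, a0=19.437; τ=−ln(0.4603)/19.437=0.040 → t=0.107; u2·a0=0.1277·19.437=2.482; a1=1.320 < 2.482 ≤ a1+a2=4.169 → R2 fires; R=4 P=12 A=6 Y=4 M=7
Draw 5: a1=1.320, a2=2.442, a3=8.680, a4=7.520, a5=0.948, a0=20.910; τ=−ln(0.9382)/20.910=0.003 → t=0.110; u2·a0=0.5739·20.910=12.000; a1+a2=3.762 < 12.000 ≤ a1+…+a3=12.442 → R3 fires; R=4 P=13 A=6 Y=3 M=6
Draw 6: a1=0.990, a2=2.442, a3=5.580, a4=5.640, a5=1.027, a0=15.679; τ=−ln(0.8780)/15.679=0.008 → t=0.118; u2·a0=0.2626·15.679=4.117; a1+a2=3.432 < 4.117 ≤ a1+…+a3=9.012 → R3 fires; R=4 P=14 A=6 Y=2 M=5
Draw 7: a1=0.660, a2=2.442, a3=3.100, a4=3.760, a5=1.106, a0=11.068; τ=−ln(0.8671)/11.068=0.013 → t=0.131; u2·a0=0.3779·11.068=4.183; a1+a2=3.102 < 4.183 ≤ a1+…+a3=6.202 → R3 fires; R=4 P=15 A=6 Y=1 M=4
Draw 8: a1=0.330, a2=2.442, a3=1.240, a4=1.880, a5=1.185, a0=7.077; τ=−ln(0.5682)/7.077=0.080 → t=0.211; u2·a0=0.5616·7.077=3.974; a1+a2=2.772 < 3.974 ≤ a1+…+a3=4.012 → R3 fires; R=4 P=16 A=6 Y=0 M=3
Draw 9: a1=0.000, a2=2.442, a3=0.000, a4=0.000, a5=1.264, a0=3.706; τ=−ln(0.3590)/3.706=0.276 → t=0.487; u2·a0=0.4253·3.706=1.576; a1=0.000 < 1.576 ≤ a1+a2=2.442 → R2 fires; R=5 P=16 A=5 Y=0 M=3
Draw 10: a1=0.000, a2=2.035, a3=0.000, a4=0.000, a5=1.264, a0=3.299; τ=−ln(0.1941)/3.299=0.497 → t=0.984; u2·a0=0.4382·3.299=1.446; a1=0.000 < 1.446 ≤ a1+a2=2.035 → R2 fires; R=6 P=16 A=4 Y=0 M=3
Draw 11: a1=0.000, a2=1.628, a3=0.000, a4=0.000, a5=1.264, a0=2.892; τ=−ln(0.5668)/2.892=0.196 → t=1.180; u2·a0=0.5305·2.892=1.534; a1=0.000 < 1.534 ≤ a1+a2=1.628 → R2 fires; R=7 P=16 A=3 Y=0 M=3
Draw 12: a1=0.000, a2=1.221, a3=0.000, a4=0.000, a5=1.264, a0=2.485; τ=−ln(0.9275)/2.485=0.030 → t=1.211 > T=1.19: stop.
A first becomes ≤ 5 when it reaches 5 at the event at t=0.487.

Threshold first reached at t = 0.487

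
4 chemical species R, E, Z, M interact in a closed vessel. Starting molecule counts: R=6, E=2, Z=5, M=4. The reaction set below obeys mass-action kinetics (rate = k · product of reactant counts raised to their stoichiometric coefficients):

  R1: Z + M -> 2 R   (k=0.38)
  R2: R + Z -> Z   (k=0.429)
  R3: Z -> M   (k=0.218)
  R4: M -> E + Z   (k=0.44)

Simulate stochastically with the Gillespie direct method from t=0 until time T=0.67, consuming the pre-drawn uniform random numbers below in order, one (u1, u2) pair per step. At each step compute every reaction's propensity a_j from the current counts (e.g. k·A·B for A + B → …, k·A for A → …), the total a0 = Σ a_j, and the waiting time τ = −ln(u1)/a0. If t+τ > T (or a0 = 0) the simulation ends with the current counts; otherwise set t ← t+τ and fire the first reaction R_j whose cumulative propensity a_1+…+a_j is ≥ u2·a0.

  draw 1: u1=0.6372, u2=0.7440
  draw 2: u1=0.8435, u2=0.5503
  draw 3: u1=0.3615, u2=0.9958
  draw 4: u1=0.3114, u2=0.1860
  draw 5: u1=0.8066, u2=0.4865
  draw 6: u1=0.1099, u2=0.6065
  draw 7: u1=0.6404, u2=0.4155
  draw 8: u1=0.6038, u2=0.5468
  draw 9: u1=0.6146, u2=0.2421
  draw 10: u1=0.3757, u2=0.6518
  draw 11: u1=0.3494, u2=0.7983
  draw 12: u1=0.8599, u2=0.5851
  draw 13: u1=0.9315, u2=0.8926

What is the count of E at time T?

t=0.000: R=6 E=2 Z=5 M=4
Draw 1: a1=7.600, a2=12.870, a3=1.090, a4=1.760, a0=23.320; τ=−ln(0.6372)/23.320=0.019 → t=0.019; u2·a0=0.7440·23.320=17.350; a1=7.600 < 17.350 ≤ a1+a2=20.470 → R2 fires; R=5 E=2 Z=5 M=4
Draw 2: a1=7.600, a2=10.725, a3=1.090, a4=1.760, a0=21.175; τ=−ln(0.8435)/21.175=0.008 → t=0.027; u2·a0=0.5503·21.175=11.653; a1=7.600 < 11.653 ≤ a1+a2=18.325 → R2 fires; R=4 E=2 Z=5 M=4
Draw 3: a1=7.600, a2=8.580, a3=1.090, a4=1.760, a0=19.030; τ=−ln(0.3615)/19.030=0.053 → t=0.081; u2·a0=0.9958·19.030=18.950; a1+…+a3=17.270 < 18.950 ≤ a1+…+a4=19.030 → R4 fires; R=4 E=3 Z=6 M=3
Draw 4: a1=6.840, a2=10.296, a3=1.308, a4=1.320, a0=19.764; τ=−ln(0.3114)/19.764=0.059 → t=0.140; u2·a0=0.1860·19.764=3.676 ≤ a1=6.840 → R1 fires; R=6 E=3 Z=5 M=2
Draw 5: a1=3.800, a2=12.870, a3=1.090, a4=0.880, a0=18.640; τ=−ln(0.8066)/18.640=0.012 → t=0.151; u2·a0=0.4865·18.640=9.068; a1=3.800 < 9.068 ≤ a1+a2=16.670 → R2 fires; R=5 E=3 Z=5 M=2
Draw 6: a1=3.800, a2=10.725, a3=1.090, a4=0.880, a0=16.495; τ=−ln(0.1099)/16.495=0.134 → t=0.285; u2·a0=0.6065·16.495=10.004; a1=3.800 < 10.004 ≤ a1+a2=14.525 → R2 fires; R=4 E=3 Z=5 M=2
Draw 7: a1=3.800, a2=8.580, a3=1.090, a4=0.880, a0=14.350; τ=−ln(0.6404)/14.350=0.031 → t=0.316; u2·a0=0.4155·14.350=5.962; a1=3.800 < 5.962 ≤ a1+a2=12.380 → R2 fires; R=3 E=3 Z=5 M=2
Draw 8: a1=3.800, a2=6.435, a3=1.090, a4=0.880, a0=12.205; τ=−ln(0.6038)/12.205=0.041 → t=0.358; u2·a0=0.5468·12.205=6.674; a1=3.800 < 6.674 ≤ a1+a2=10.235 → R2 fires; R=2 E=3 Z=5 M=2
Draw 9: a1=3.800, a2=4.290, a3=1.090, a4=0.880, a0=10.060; τ=−ln(0.6146)/10.060=0.048 → t=0.406; u2·a0=0.2421·10.060=2.436 ≤ a1=3.800 → R1 fires; R=4 E=3 Z=4 M=1
Draw 10: a1=1.520, a2=6.864, a3=0.872, a4=0.440, a0=9.696; τ=−ln(0.3757)/9.696=0.101 → t=0.507; u2·a0=0.6518·9.696=6.320; a1=1.520 < 6.320 ≤ a1+a2=8.384 → R2 fires; R=3 E=3 Z=4 M=1
Draw 11: a1=1.520, a2=5.148, a3=0.872, a4=0.440, a0=7.980; τ=−ln(0.3494)/7.980=0.132 → t=0.639; u2·a0=0.7983·7.980=6.370; a1=1.520 < 6.370 ≤ a1+a2=6.668 → R2 fires; R=2 E=3 Z=4 M=1
Draw 12: a1=1.520, a2=3.432, a3=0.872, a4=0.440, a0=6.264; τ=−ln(0.8599)/6.264=0.024 → t=0.663; u2·a0=0.5851·6.264=3.665; a1=1.520 < 3.665 ≤ a1+a2=4.952 → R2 fires; R=1 E=3 Z=4 M=1
Draw 13: a1=1.520, a2=1.716, a3=0.872, a4=0.440, a0=4.548; τ=−ln(0.9315)/4.548=0.016 → t=0.678 > T=0.67: stop.
Read off E at T=0.67: 3

E at T = 3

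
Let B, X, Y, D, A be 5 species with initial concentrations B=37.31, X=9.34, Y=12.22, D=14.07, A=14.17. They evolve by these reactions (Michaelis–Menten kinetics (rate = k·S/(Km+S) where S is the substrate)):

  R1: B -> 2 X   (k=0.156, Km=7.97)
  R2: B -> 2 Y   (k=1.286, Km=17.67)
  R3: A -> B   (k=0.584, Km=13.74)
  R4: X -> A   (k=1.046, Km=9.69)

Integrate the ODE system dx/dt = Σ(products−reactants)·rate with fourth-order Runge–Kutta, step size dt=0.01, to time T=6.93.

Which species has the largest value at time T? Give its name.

Dominant species at T: B

RK4 with dt=0.01: 693 steps to T=6.93. Trajectory (selected grid times):
t=0.00: B=37.31 X=9.34 Y=12.22 D=14.07 A=14.17
t=0.77: B=36.77 X=9.14 Y=13.56 D=14.07 A=14.33
t=1.54: B=36.23 X=8.95 Y=14.90 D=14.07 A=14.49
t=2.31: B=35.70 X=8.76 Y=16.22 D=14.07 A=14.65
t=3.08: B=35.18 X=8.58 Y=17.54 D=14.07 A=14.79
t=3.85: B=34.66 X=8.40 Y=18.86 D=14.07 A=14.94
t=4.62: B=34.14 X=8.22 Y=20.17 D=14.07 A=15.07
t=5.39: B=33.63 X=8.05 Y=21.47 D=14.07 A=15.21
t=6.16: B=33.12 X=7.88 Y=22.76 D=14.07 A=15.33
t=6.93: B=32.62 X=7.71 Y=24.05 D=14.07 A=15.45
At T=6.93: B=32.62 X=7.71 Y=24.05 D=14.07 A=15.45; the largest is B.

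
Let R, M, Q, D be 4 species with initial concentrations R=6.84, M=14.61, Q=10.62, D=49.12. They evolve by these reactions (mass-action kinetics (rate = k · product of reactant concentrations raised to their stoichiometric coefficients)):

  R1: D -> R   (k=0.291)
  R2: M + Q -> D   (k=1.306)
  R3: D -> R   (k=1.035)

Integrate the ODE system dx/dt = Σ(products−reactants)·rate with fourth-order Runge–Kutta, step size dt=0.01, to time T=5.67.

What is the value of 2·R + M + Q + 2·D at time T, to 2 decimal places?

Check how each reaction changes W = 2·R + M + Q + 2·D (weight of products minus weight of reactants):
R1: D -> R: (2·1) − (2·1) = 2 − 2 = 0
R2: M + Q -> D: (2·1) − (1·1 + 1·1) = 2 − 2 = 0
R3: D -> R: (2·1) − (2·1) = 2 − 2 = 0
Every reaction leaves W unchanged, so W is conserved and no simulation is needed: W(T) = W(0) = 2·6.84 + 14.61 + 10.62 + 2·49.12 = 137.15

Value at T = 137.15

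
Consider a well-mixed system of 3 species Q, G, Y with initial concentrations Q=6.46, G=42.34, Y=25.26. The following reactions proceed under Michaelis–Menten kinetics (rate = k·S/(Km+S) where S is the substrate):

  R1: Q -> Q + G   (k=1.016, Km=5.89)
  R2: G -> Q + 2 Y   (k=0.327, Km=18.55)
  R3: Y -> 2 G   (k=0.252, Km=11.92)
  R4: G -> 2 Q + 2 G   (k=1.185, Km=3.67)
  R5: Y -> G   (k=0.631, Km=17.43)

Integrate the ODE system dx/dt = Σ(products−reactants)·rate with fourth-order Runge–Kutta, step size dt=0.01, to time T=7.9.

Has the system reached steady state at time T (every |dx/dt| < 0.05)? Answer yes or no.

RK4 with dt=0.01: 790 steps to T=7.9. Trajectory (selected grid times):
t=0.00: Q=6.46 G=42.34 Y=25.26
t=0.88: Q=8.58 G=44.23 Y=25.18
t=1.76: Q=10.72 G=46.17 Y=25.11
t=2.63: Q=12.83 G=48.14 Y=25.05
t=3.51: Q=14.98 G=50.15 Y=24.99
t=4.39: Q=17.14 G=52.20 Y=24.93
t=5.27: Q=19.31 G=54.26 Y=24.89
t=6.14: Q=21.45 G=56.32 Y=24.84
t=7.02: Q=23.63 G=58.42 Y=24.80
t=7.90: Q=25.81 G=60.53 Y=24.76
Rates at T: R1=0.8272, R2=0.2503, R3=0.1701, R4=1.1173, R5=0.3703
dx/dt at T (Σ net stoichiometry × rate): Q=+2.4848, G=+2.4048, Y=-0.0399
Largest |dx/dt| is |+2.4848| (Q) ≥ 0.05 → not steady.

Steady state at T: no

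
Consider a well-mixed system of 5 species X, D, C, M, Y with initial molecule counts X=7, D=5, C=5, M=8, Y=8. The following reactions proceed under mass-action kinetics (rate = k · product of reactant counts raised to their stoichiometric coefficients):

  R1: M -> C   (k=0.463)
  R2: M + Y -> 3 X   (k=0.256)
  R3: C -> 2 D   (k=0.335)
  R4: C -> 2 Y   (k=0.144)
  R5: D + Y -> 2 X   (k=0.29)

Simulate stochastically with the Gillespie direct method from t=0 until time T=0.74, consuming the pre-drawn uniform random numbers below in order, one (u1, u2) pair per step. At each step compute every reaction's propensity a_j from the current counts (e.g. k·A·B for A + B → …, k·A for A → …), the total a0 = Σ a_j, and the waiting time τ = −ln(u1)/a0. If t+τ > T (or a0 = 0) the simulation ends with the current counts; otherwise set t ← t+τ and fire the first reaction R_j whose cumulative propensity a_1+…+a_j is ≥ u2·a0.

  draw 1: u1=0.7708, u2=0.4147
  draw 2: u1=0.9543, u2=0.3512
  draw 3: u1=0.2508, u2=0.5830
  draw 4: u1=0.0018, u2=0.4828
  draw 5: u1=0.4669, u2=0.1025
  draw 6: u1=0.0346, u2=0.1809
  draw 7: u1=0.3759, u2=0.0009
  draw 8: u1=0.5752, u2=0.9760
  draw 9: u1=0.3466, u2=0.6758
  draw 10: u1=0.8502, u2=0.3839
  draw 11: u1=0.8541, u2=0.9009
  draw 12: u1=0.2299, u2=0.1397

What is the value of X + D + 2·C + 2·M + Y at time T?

Check how each reaction changes W = X + D + 2·C + 2·M + Y (weight of products minus weight of reactants):
R1: M -> C: (2·1) − (2·1) = 2 − 2 = 0
R2: M + Y -> 3 X: (1·3) − (2·1 + 1·1) = 3 − 3 = 0
R3: C -> 2 D: (1·2) − (2·1) = 2 − 2 = 0
R4: C -> 2 Y: (1·2) − (2·1) = 2 − 2 = 0
R5: D + Y -> 2 X: (1·2) − (1·1 + 1·1) = 2 − 2 = 0
Every reaction leaves W unchanged, so W is conserved and no simulation is needed: W(T) = W(0) = 7 + 5 + 2·5 + 2·8 + 8 = 46

Value at T = 46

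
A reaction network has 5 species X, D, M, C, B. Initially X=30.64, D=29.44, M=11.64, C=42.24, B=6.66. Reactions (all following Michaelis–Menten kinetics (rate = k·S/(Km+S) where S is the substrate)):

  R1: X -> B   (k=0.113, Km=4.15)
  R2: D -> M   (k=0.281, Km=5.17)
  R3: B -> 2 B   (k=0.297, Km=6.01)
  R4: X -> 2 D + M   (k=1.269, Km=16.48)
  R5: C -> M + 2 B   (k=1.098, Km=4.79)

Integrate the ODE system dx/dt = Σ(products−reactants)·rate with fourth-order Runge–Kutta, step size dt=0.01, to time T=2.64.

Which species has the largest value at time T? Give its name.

Dominant species at T: C

RK4 with dt=0.01: 264 steps to T=2.64. Trajectory (selected grid times):
t=0.00: X=30.64 D=29.44 M=11.64 C=42.24 B=6.66
t=0.29: X=30.37 D=29.85 M=12.23 C=41.95 B=7.31
t=0.59: X=30.10 D=30.27 M=12.85 C=41.66 B=7.98
t=0.88: X=29.83 D=30.67 M=13.44 C=41.37 B=8.63
t=1.17: X=29.56 D=31.08 M=14.03 C=41.09 B=9.28
t=1.47: X=29.29 D=31.49 M=14.64 C=40.79 B=9.95
t=1.76: X=29.03 D=31.89 M=15.23 C=40.51 B=10.61
t=2.05: X=28.76 D=32.29 M=15.82 C=40.22 B=11.26
t=2.35: X=28.49 D=32.70 M=16.43 C=39.93 B=11.94
t=2.64: X=28.23 D=33.10 M=17.02 C=39.64 B=12.59
At T=2.64: X=28.23 D=33.10 M=17.02 C=39.64 B=12.59; the largest is C.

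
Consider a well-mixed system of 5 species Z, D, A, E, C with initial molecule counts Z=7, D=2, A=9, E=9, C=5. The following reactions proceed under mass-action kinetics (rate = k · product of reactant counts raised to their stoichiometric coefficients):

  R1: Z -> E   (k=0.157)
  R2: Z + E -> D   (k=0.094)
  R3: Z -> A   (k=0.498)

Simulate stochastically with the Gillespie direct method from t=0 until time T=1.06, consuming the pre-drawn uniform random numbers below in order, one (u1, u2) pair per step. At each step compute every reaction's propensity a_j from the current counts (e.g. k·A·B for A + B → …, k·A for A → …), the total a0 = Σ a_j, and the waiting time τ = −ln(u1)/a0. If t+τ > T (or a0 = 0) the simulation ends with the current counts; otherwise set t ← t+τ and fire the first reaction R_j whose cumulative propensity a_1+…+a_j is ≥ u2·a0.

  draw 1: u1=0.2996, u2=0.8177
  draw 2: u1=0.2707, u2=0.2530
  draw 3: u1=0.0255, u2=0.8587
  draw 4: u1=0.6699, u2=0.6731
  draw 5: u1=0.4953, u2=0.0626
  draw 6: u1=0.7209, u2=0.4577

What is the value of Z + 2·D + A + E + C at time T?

Check how each reaction changes W = Z + 2·D + A + E + C (weight of products minus weight of reactants):
R1: Z -> E: (1·1) − (1·1) = 1 − 1 = 0
R2: Z + E -> D: (2·1) − (1·1 + 1·1) = 2 − 2 = 0
R3: Z -> A: (1·1) − (1·1) = 1 − 1 = 0
Every reaction leaves W unchanged, so W is conserved and no simulation is needed: W(T) = W(0) = 7 + 2·2 + 9 + 9 + 5 = 34

Value at T = 34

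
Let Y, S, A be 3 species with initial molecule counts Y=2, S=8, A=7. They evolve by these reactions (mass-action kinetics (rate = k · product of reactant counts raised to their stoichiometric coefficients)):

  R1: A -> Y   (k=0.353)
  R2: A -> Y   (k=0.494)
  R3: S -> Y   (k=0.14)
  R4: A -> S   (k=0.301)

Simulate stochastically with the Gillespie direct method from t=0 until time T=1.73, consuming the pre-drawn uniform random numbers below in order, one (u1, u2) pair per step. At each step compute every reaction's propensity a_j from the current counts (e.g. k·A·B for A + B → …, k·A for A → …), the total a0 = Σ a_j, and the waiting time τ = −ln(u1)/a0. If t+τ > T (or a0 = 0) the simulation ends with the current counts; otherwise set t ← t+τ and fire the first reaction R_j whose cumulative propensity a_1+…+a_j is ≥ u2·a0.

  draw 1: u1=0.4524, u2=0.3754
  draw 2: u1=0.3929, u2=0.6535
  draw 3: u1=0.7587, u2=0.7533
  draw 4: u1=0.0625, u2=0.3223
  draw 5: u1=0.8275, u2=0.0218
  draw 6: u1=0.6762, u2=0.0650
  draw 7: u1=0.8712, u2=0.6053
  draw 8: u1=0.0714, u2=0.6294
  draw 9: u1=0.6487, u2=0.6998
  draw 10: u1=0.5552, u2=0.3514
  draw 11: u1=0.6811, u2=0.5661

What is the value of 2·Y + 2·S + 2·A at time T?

Value at T = 34

Check how each reaction changes W = 2·Y + 2·S + 2·A (weight of products minus weight of reactants):
R1: A -> Y: (2·1) − (2·1) = 2 − 2 = 0
R2: A -> Y: (2·1) − (2·1) = 2 − 2 = 0
R3: S -> Y: (2·1) − (2·1) = 2 − 2 = 0
R4: A -> S: (2·1) − (2·1) = 2 − 2 = 0
Every reaction leaves W unchanged, so W is conserved and no simulation is needed: W(T) = W(0) = 2·2 + 2·8 + 2·7 = 34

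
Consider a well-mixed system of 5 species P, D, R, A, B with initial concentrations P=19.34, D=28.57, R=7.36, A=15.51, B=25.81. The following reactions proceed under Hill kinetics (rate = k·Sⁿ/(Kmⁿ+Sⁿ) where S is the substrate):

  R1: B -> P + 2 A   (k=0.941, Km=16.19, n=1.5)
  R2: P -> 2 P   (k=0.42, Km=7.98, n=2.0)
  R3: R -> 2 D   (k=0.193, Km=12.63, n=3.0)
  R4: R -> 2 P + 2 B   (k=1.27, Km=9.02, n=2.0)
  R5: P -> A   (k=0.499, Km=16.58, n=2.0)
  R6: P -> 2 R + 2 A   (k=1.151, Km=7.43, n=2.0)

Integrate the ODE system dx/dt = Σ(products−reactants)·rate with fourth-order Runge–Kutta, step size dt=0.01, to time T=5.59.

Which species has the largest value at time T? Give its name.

RK4 with dt=0.01: 559 steps to T=5.59. Trajectory (selected grid times):
t=0.00: P=19.34 D=28.57 R=7.36 A=15.51 B=25.81
t=0.62: P=19.82 D=28.62 R=8.25 A=17.72 B=26.09
t=1.24: P=20.39 D=28.67 R=9.10 A=19.95 B=26.46
t=1.86: P=21.02 D=28.75 R=9.91 A=22.19 B=26.89
t=2.48: P=21.71 D=28.83 R=10.70 A=24.45 B=27.38
t=3.11: P=22.46 D=28.93 R=11.47 A=26.78 B=27.93
t=3.73: P=23.25 D=29.04 R=12.21 A=29.08 B=28.52
t=4.35: P=24.07 D=29.16 R=12.93 A=31.41 B=29.15
t=4.97: P=24.94 D=29.28 R=13.63 A=33.76 B=29.81
t=5.59: P=25.83 D=29.42 R=14.32 A=36.13 B=30.51
At T=5.59: P=25.83 D=29.42 R=14.32 A=36.13 B=30.51; the largest is A.

Dominant species at T: A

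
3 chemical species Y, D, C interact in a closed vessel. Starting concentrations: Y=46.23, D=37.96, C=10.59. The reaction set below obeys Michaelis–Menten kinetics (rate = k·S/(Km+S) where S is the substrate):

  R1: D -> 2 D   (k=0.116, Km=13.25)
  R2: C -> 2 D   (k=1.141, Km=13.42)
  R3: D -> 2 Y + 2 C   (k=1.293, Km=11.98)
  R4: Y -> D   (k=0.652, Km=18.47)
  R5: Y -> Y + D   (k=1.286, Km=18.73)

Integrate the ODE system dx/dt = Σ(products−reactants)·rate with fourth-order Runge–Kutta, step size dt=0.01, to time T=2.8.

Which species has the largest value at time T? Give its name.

RK4 with dt=0.01: 280 steps to T=2.8. Trajectory (selected grid times):
t=0.00: Y=46.23 D=37.96 C=10.59
t=0.31: Y=46.70 D=38.43 C=11.04
t=0.62: Y=47.16 D=38.90 C=11.49
t=0.93: Y=47.63 D=39.38 C=11.94
t=1.24: Y=48.10 D=39.87 C=12.39
t=1.56: Y=48.59 D=40.38 C=12.85
t=1.87: Y=49.06 D=40.88 C=13.29
t=2.18: Y=49.53 D=41.39 C=13.74
t=2.49: Y=50.01 D=41.90 C=14.18
t=2.80: Y=50.48 D=42.42 C=14.62
At T=2.8: Y=50.48 D=42.42 C=14.62; the largest is Y.

Dominant species at T: Y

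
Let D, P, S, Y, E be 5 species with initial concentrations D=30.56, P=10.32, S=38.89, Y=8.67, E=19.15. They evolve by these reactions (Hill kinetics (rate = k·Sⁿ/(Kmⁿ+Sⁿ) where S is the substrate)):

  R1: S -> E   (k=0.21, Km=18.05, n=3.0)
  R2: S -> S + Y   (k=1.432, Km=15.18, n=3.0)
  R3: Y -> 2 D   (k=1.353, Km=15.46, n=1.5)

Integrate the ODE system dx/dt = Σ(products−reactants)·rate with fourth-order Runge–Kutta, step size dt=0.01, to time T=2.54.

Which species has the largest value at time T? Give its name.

Dominant species at T: S

RK4 with dt=0.01: 254 steps to T=2.54. Trajectory (selected grid times):
t=0.00: D=30.56 P=10.32 S=38.89 Y=8.67 E=19.15
t=0.28: D=30.79 P=10.32 S=38.84 Y=8.93 E=19.20
t=0.56: D=31.02 P=10.32 S=38.78 Y=9.20 E=19.26
t=0.85: D=31.27 P=10.32 S=38.73 Y=9.46 E=19.31
t=1.13: D=31.52 P=10.32 S=38.67 Y=9.72 E=19.37
t=1.41: D=31.78 P=10.32 S=38.62 Y=9.97 E=19.42
t=1.69: D=32.04 P=10.32 S=38.57 Y=10.21 E=19.47
t=1.98: D=32.32 P=10.32 S=38.51 Y=10.47 E=19.53
t=2.26: D=32.59 P=10.32 S=38.46 Y=10.71 E=19.58
t=2.54: D=32.87 P=10.32 S=38.41 Y=10.94 E=19.63
At T=2.54: D=32.87 P=10.32 S=38.41 Y=10.94 E=19.63; the largest is S.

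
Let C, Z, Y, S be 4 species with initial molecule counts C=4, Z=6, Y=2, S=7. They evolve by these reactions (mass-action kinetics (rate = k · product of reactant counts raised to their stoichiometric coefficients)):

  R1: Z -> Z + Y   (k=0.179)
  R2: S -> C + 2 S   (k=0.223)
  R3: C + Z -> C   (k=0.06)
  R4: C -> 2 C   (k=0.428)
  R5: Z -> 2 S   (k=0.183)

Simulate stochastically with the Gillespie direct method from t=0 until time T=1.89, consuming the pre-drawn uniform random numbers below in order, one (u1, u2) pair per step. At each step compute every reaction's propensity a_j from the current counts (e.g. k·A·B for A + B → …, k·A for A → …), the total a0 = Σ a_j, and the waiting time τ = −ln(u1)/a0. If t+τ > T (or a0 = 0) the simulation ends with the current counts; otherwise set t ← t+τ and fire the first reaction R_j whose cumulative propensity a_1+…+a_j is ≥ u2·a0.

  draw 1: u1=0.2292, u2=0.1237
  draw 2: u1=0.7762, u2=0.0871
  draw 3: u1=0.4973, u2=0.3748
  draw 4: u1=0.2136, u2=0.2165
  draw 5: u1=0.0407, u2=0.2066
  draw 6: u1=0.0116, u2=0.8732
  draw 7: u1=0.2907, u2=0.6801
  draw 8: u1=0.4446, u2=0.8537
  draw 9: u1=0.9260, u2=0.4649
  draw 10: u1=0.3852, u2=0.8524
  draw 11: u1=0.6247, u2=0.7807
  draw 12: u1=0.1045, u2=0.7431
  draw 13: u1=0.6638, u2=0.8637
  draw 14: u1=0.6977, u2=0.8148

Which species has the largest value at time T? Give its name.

Dominant species at T: C

t=0.000: C=4 Z=6 Y=2 S=7
Draw 1: a1=1.074, a2=1.561, a3=1.440, a4=1.712, a5=1.098, a0=6.885; τ=−ln(0.2292)/6.885=0.214 → t=0.214; u2·a0=0.1237·6.885=0.852 ≤ a1=1.074 → R1 fires; C=4 Z=6 Y=3 S=7
Draw 2: a1=1.074, a2=1.561, a3=1.440, a4=1.712, a5=1.098, a0=6.885; τ=−ln(0.7762)/6.885=0.037 → t=0.251; u2·a0=0.0871·6.885=0.600 ≤ a1=1.074 → R1 fires; C=4 Z=6 Y=4 S=7
Draw 3: a1=1.074, a2=1.561, a3=1.440, a4=1.712, a5=1.098, a0=6.885; τ=−ln(0.4973)/6.885=0.101 → t=0.352; u2·a0=0.3748·6.885=2.580; a1=1.074 < 2.580 ≤ a1+a2=2.635 → R2 fires; C=5 Z=6 Y=4 S=8
Draw 4: a1=1.074, a2=1.784, a3=1.800, a4=2.140, a5=1.098, a0=7.896; τ=−ln(0.2136)/7.896=0.195 → t=0.548; u2·a0=0.2165·7.896=1.709; a1=1.074 < 1.709 ≤ a1+a2=2.858 → R2 fires; C=6 Z=6 Y=4 S=9
Draw 5: a1=1.074, a2=2.007, a3=2.160, a4=2.568, a5=1.098, a0=8.907; τ=−ln(0.0407)/8.907=0.359 → t=0.907; u2·a0=0.2066·8.907=1.840; a1=1.074 < 1.840 ≤ a1+a2=3.081 → R2 fires; C=7 Z=6 Y=4 S=10
Draw 6: a1=1.074, a2=2.230, a3=2.520, a4=2.996, a5=1.098, a0=9.918; τ=−ln(0.0116)/9.918=0.449 → t=1.357; u2·a0=0.8732·9.918=8.660; a1+…+a3=5.824 < 8.660 ≤ a1+…+a4=8.820 → R4 fires; C=8 Z=6 Y=4 S=10
Draw 7: a1=1.074, a2=2.230, a3=2.880, a4=3.424, a5=1.098, a0=10.706; τ=−ln(0.2907)/10.706=0.115 → t=1.472; u2·a0=0.6801·10.706=7.281; a1+…+a3=6.184 < 7.281 ≤ a1+…+a4=9.608 → R4 fires; C=9 Z=6 Y=4 S=10
Draw 8: a1=1.074, a2=2.230, a3=3.240, a4=3.852, a5=1.098, a0=11.494; τ=−ln(0.4446)/11.494=0.071 → t=1.542; u2·a0=0.8537·11.494=9.812; a1+…+a3=6.544 < 9.812 ≤ a1+…+a4=10.396 → R4 fires; C=10 Z=6 Y=4 S=10
Draw 9: a1=1.074, a2=2.230, a3=3.600, a4=4.280, a5=1.098, a0=12.282; τ=−ln(0.9260)/12.282=0.006 → t=1.549; u2·a0=0.4649·12.282=5.710; a1+a2=3.304 < 5.710 ≤ a1+…+a3=6.904 → R3 fires; C=10 Z=5 Y=4 S=10
Draw 10: a1=0.895, a2=2.230, a3=3.000, a4=4.280, a5=0.915, a0=11.320; τ=−ln(0.3852)/11.320=0.084 → t=1.633; u2·a0=0.8524·11.320=9.649; a1+…+a3=6.125 < 9.649 ≤ a1+…+a4=10.405 → R4 fires; C=11 Z=5 Y=4 S=10
Draw 11: a1=0.895, a2=2.230, a3=3.300, a4=4.708, a5=0.915, a0=12.048; τ=−ln(0.6247)/12.048=0.039 → t=1.672; u2·a0=0.7807·12.048=9.406; a1+…+a3=6.425 < 9.406 ≤ a1+…+a4=11.133 → R4 fires; C=12 Z=5 Y=4 S=10
Draw 12: a1=0.895, a2=2.230, a3=3.600, a4=5.136, a5=0.915, a0=12.776; τ=−ln(0.1045)/12.776=0.177 → t=1.849; u2·a0=0.7431·12.776=9.494; a1+…+a3=6.725 < 9.494 ≤ a1+…+a4=11.861 → R4 fires; C=13 Z=5 Y=4 S=10
Draw 13: a1=0.895, a2=2.230, a3=3.900, a4=5.564, a5=0.915, a0=13.504; τ=−ln(0.6638)/13.504=0.030 → t=1.879; u2·a0=0.8637·13.504=11.663; a1+…+a3=7.025 < 11.663 ≤ a1+…+a4=12.589 → R4 fires; C=14 Z=5 Y=4 S=10
Draw 14: a1=0.895, a2=2.230, a3=4.200, a4=5.992, a5=0.915, a0=14.232; τ=−ln(0.6977)/14.232=0.025 → t=1.904 > T=1.89: stop.
At T=1.89: C=14 Z=5 Y=4 S=10; the largest is C.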